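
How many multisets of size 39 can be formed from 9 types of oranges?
C(39+9-1, 9-1) = C(47, 8) = 314457495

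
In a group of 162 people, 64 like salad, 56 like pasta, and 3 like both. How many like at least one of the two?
|A∪B| = |A| + |B| - |A∩B| = 64 + 56 - 3 = 117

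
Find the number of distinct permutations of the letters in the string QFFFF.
5! / (1! × 4!) = 5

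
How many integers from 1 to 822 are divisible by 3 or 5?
⌊822/3⌋ + ⌊822/5⌋ - ⌊822/15⌋ = 274 + 164 - 54 = 384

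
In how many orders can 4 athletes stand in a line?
4! = 24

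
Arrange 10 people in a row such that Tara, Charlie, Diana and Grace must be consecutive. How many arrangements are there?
Treat the 4 as one block: (10-4+1)! × 4! = 5040 × 24 = 120960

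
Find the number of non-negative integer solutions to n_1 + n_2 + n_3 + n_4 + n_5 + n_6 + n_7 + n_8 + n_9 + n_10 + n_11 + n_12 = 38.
C(38+12-1, 12-1) = C(49, 11) = 29135916264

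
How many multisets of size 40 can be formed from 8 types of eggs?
C(40+8-1, 8-1) = C(47, 7) = 62891499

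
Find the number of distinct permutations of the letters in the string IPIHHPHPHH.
10! / (2! × 5! × 3!) = 2520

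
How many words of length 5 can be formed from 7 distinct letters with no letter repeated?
P(7,5) = 7!/(7-5)! = 2520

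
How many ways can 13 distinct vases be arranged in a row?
13! = 6227020800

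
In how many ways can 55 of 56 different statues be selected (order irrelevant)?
C(56,55) = 56!/(55!×1!) = 56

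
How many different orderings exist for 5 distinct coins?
5! = 120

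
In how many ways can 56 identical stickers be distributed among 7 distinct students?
C(56+7-1, 7-1) = C(62, 6) = 61474519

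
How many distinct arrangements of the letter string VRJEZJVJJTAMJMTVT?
17! / (1! × 1! × 5! × 2! × 3! × 1! × 3! × 1!) = 41167526400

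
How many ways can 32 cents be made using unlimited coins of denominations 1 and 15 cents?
Coefficient of x^32 in 1/(1-x^1) · 1/(1-x^15). Use j coins of 15 for j = 0..⌊32/15⌋ = 2, the rest in 1s: 2 + 1 = 3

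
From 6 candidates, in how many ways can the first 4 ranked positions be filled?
P(6,4) = 6!/(6-4)! = 360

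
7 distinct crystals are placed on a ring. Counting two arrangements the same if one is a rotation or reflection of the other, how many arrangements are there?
(7-1)!/2 = 720/2 = 360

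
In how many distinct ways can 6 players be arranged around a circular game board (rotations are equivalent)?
Circular: fix one position, arrange the rest. (6-1)! = 120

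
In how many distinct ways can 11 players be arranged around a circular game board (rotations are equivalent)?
Circular: fix one position, arrange the rest. (11-1)! = 3628800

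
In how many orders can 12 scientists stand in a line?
12! = 479001600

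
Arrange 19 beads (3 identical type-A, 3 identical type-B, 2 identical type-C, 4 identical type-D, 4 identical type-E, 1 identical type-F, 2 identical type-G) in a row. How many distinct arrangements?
19! / (3! × 3! × 2! × 4! × 4! × 1! × 2!) = 1466593128000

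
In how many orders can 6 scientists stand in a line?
6! = 720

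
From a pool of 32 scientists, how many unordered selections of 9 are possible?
C(32,9) = 32!/(9!×23!) = 28048800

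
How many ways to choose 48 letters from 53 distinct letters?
C(53,48) = 53!/(48!×5!) = 2869685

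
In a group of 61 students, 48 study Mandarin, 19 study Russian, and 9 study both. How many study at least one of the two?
|A∪B| = |A| + |B| - |A∩B| = 48 + 19 - 9 = 58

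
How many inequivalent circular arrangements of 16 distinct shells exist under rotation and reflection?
(16-1)!/2 = 1307674368000/2 = 653837184000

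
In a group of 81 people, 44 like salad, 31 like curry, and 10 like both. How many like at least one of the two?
|A∪B| = |A| + |B| - |A∩B| = 44 + 31 - 10 = 65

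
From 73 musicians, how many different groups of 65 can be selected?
C(73,65) = 73!/(65!×8!) = 13442126049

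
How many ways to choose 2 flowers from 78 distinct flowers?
C(78,2) = 78!/(2!×76!) = 3003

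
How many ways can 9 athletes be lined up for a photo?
9! = 362880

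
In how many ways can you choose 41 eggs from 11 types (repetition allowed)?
C(41+11-1, 11-1) = C(51, 10) = 12777711870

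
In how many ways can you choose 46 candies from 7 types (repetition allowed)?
C(46+7-1, 7-1) = C(52, 6) = 20358520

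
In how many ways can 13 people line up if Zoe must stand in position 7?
Fix one position: (13-1)! = 479001600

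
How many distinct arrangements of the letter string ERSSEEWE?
8! / (1! × 2! × 1! × 4!) = 840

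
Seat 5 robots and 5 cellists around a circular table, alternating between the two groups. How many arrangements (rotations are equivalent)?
Fix one of the robots: (5-1)! ways for the remaining robots, × 5! ways for the cellists = 24 × 120 = 2880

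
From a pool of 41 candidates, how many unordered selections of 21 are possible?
C(41,21) = 41!/(21!×20!) = 269128937220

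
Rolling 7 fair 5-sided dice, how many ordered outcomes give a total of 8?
Coefficient of x^8 in (x + x² + ... + x^5)^7. By inclusion-exclusion on dice exceeding 5: Σ_j (-1)^j C(7,j)·C(8-1-5j, 6) = C(7,0)·C(7,6) = 1·7 = 7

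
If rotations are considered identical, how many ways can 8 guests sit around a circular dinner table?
Circular: fix one position, arrange the rest. (8-1)! = 5040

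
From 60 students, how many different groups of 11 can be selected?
C(60,11) = 60!/(11!×49!) = 342700125300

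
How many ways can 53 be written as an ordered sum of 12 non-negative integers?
C(53+12-1, 12-1) = C(64, 11) = 743595781824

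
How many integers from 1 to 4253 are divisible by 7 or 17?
⌊4253/7⌋ + ⌊4253/17⌋ - ⌊4253/119⌋ = 607 + 250 - 35 = 822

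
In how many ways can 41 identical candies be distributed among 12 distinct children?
C(41+12-1, 12-1) = C(52, 11) = 60403728840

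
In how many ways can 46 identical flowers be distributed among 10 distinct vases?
C(46+10-1, 10-1) = C(55, 9) = 6358402050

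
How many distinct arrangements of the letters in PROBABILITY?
11! / (1! × 1! × 1! × 2! × 1! × 2! × 1! × 1! × 1!) = 9979200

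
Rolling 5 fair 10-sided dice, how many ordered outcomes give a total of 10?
Coefficient of x^10 in (x + x² + ... + x^10)^5. By inclusion-exclusion on dice exceeding 10: Σ_j (-1)^j C(5,j)·C(10-1-10j, 4) = C(5,0)·C(9,4) = 1·126 = 126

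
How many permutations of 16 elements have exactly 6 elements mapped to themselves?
Choose the 6 fixed points C(16,6) = 8008, derange the rest: !10 = Σ_{j=0}^{10} (-1)^j·10!/j! = 3628800 - 3628800 + 1814400 - 604800 + 151200 - 30240 + 5040 - 720 + 90 - 10 + 1 = 1334961. Product = 8008 × 1334961 = 10690367688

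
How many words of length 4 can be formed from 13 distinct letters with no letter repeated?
P(13,4) = 13!/(13-4)! = 17160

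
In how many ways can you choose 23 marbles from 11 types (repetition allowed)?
C(23+11-1, 11-1) = C(33, 10) = 92561040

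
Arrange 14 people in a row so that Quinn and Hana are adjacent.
Treat as block: (14-1)! × 2! = 6227020800 × 2 = 12454041600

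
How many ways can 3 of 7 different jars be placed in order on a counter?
P(7,3) = 7!/(7-3)! = 210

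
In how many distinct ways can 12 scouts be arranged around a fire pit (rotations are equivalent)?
Circular: fix one position, arrange the rest. (12-1)! = 39916800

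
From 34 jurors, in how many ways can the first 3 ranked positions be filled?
P(34,3) = 34!/(34-3)! = 35904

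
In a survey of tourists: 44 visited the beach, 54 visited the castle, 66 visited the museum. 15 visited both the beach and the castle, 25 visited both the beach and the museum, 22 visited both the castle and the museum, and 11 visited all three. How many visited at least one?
|A∪B∪C| = 44+54+66-15-25-22+11 = 113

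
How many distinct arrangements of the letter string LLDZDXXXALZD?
12! / (1! × 3! × 2! × 3! × 3!) = 1108800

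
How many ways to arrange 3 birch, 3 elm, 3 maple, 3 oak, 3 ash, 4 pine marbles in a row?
19! / (3! × 3! × 3! × 3! × 3! × 4!) = 651819168000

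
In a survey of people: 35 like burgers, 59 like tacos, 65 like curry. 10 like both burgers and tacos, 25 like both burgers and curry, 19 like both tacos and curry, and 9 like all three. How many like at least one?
|A∪B∪C| = 35+59+65-10-25-19+9 = 114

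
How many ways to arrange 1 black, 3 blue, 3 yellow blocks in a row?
7! / (1! × 3! × 3!) = 140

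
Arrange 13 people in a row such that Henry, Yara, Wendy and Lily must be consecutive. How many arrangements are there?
Treat the 4 as one block: (13-4+1)! × 4! = 3628800 × 24 = 87091200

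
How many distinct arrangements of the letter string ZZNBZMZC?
8! / (1! × 1! × 1! × 4! × 1!) = 1680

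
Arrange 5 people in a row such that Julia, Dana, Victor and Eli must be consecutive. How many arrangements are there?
Treat the 4 as one block: (5-4+1)! × 4! = 2 × 24 = 48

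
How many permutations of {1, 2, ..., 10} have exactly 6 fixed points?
Choose the 6 fixed points C(10,6) = 210, derange the rest: !4 = Σ_{j=0}^{4} (-1)^j·4!/j! = 24 - 24 + 12 - 4 + 1 = 9. Product = 210 × 9 = 1890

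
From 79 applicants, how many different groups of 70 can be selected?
C(79,70) = 79!/(70!×9!) = 205811513765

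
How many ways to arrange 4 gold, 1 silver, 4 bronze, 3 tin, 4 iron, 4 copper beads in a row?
20! / (4! × 1! × 4! × 3! × 4! × 4!) = 1222160940000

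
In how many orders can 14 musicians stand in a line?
14! = 87178291200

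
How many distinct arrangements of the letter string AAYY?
4! / (2! × 2!) = 6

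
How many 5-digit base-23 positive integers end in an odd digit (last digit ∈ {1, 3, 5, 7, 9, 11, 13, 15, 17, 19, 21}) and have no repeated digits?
Last∈{1,3,5,7,9,11,13,15,17,19,21}. Last=0: 0. Last nonzero: 11×21×P(21,3) = 1843380. Total = 1843380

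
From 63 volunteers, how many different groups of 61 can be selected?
C(63,61) = 63!/(61!×2!) = 1953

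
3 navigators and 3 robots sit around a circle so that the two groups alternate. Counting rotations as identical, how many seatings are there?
Fix one of the navigators: (3-1)! ways for the remaining navigators, × 3! ways for the robots = 2 × 6 = 12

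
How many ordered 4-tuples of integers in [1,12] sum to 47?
Coefficient of x^47 in (x + x² + ... + x^12)^4. By inclusion-exclusion on dice exceeding 12: Σ_j (-1)^j C(4,j)·C(47-1-12j, 3) = C(4,0)·C(46,3) - C(4,1)·C(34,3) + C(4,2)·C(22,3) - C(4,3)·C(10,3) = 1·15180 - 4·5984 + 6·1540 - 4·120 = 4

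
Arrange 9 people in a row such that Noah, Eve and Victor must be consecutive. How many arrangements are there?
Treat the 3 as one block: (9-3+1)! × 3! = 5040 × 6 = 30240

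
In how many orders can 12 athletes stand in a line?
12! = 479001600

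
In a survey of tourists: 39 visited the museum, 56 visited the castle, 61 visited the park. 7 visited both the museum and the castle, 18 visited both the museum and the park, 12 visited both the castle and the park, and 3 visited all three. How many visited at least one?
|A∪B∪C| = 39+56+61-7-18-12+3 = 122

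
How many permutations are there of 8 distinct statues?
8! = 40320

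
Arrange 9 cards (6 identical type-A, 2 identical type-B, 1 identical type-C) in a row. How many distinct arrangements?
9! / (6! × 2! × 1!) = 252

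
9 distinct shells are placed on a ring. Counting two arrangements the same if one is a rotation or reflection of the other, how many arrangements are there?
(9-1)!/2 = 40320/2 = 20160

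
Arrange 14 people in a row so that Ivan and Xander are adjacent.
Treat as block: (14-1)! × 2! = 6227020800 × 2 = 12454041600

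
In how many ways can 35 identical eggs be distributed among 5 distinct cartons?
C(35+5-1, 5-1) = C(39, 4) = 82251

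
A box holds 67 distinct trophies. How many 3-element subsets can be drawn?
C(67,3) = 67!/(3!×64!) = 47905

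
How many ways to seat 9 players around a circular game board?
Circular: fix one position, arrange the rest. (9-1)! = 40320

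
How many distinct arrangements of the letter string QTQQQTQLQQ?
10! / (1! × 7! × 2!) = 360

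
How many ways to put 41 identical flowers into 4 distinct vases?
C(41+4-1, 4-1) = C(44, 3) = 13244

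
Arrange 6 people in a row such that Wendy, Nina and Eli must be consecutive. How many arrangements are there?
Treat the 3 as one block: (6-3+1)! × 3! = 24 × 6 = 144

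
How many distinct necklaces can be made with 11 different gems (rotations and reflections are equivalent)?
(11-1)!/2 = 3628800/2 = 1814400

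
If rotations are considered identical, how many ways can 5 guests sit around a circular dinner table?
Circular: fix one position, arrange the rest. (5-1)! = 24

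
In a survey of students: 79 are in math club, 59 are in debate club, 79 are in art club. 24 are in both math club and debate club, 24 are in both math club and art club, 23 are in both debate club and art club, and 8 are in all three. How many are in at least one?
|A∪B∪C| = 79+59+79-24-24-23+8 = 154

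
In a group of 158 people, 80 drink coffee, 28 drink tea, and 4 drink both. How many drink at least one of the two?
|A∪B| = |A| + |B| - |A∩B| = 80 + 28 - 4 = 104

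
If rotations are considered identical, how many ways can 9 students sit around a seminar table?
Circular: fix one position, arrange the rest. (9-1)! = 40320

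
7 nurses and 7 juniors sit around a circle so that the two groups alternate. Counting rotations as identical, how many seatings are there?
Fix one of the nurses: (7-1)! ways for the remaining nurses, × 7! ways for the juniors = 720 × 5040 = 3628800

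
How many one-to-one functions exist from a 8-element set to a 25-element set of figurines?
P(25,8) = 25!/(25-8)! = 43609104000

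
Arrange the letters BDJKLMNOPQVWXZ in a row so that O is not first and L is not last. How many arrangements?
By inclusion-exclusion: 14! - 2×(14-1)! + (14-2)! = 87178291200 - 12454041600 + 479001600 = 75203251200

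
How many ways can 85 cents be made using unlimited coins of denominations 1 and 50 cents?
Coefficient of x^85 in 1/(1-x^1) · 1/(1-x^50). Use j coins of 50 for j = 0..⌊85/50⌋ = 1, the rest in 1s: 1 + 1 = 2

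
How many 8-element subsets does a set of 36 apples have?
C(36,8) = 36!/(8!×28!) = 30260340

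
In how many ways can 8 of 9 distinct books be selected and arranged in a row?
P(9,8) = 9!/(9-8)! = 362880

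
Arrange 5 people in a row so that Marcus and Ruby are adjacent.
Treat as block: (5-1)! × 2! = 24 × 2 = 48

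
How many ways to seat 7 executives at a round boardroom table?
Circular: fix one position, arrange the rest. (7-1)! = 720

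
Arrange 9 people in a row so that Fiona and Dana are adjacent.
Treat as block: (9-1)! × 2! = 40320 × 2 = 80640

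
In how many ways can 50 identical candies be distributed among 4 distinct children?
C(50+4-1, 4-1) = C(53, 3) = 23426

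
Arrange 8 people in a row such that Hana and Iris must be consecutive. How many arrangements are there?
Treat the 2 as one block: (8-2+1)! × 2! = 5040 × 2 = 10080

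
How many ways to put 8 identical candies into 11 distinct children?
C(8+11-1, 11-1) = C(18, 10) = 43758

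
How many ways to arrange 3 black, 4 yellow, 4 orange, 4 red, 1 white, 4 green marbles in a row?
20! / (3! × 4! × 4! × 4! × 1! × 4!) = 1222160940000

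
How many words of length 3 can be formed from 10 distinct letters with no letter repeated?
P(10,3) = 10!/(10-3)! = 720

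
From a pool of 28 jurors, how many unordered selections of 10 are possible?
C(28,10) = 28!/(10!×18!) = 13123110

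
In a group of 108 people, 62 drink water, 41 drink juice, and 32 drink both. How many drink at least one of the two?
|A∪B| = |A| + |B| - |A∩B| = 62 + 41 - 32 = 71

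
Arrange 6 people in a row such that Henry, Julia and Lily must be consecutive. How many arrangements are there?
Treat the 3 as one block: (6-3+1)! × 3! = 24 × 6 = 144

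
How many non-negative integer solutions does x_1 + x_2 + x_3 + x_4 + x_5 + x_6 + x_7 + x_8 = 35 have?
C(35+8-1, 8-1) = C(42, 7) = 26978328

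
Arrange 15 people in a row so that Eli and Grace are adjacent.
Treat as block: (15-1)! × 2! = 87178291200 × 2 = 174356582400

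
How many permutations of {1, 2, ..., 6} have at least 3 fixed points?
Exactly j fixed points: C(6,j)·!(6-j); sum over j ≥ 3 (derangement numbers via !m = (m-1)·(!(m-1) + !(m-2)): !0..!3 = 1, 0, 1, 2). Σ_{j=3}^{6} C(6,j)·!(6-j) = C(6,3)·!3 + C(6,4)·!2 + C(6,5)·!1 + C(6,6)·!0 = 20·2 + 15·1 + 6·0 + 1·1 = 56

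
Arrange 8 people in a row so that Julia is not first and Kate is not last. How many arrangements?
By inclusion-exclusion: 8! - 2×(8-1)! + (8-2)! = 40320 - 10080 + 720 = 30960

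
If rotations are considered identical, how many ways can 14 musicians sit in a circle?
Circular: fix one position, arrange the rest. (14-1)! = 6227020800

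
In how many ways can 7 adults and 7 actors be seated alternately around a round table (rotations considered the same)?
Fix one of the adults: (7-1)! ways for the remaining adults, × 7! ways for the actors = 720 × 5040 = 3628800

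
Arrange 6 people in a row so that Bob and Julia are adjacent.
Treat as block: (6-1)! × 2! = 120 × 2 = 240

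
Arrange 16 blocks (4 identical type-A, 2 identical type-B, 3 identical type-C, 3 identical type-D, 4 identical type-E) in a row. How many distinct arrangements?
16! / (4! × 2! × 3! × 3! × 4!) = 504504000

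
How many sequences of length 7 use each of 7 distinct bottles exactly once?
7! = 5040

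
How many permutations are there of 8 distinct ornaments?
8! = 40320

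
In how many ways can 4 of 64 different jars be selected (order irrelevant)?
C(64,4) = 64!/(4!×60!) = 635376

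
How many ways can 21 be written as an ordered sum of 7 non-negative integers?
C(21+7-1, 7-1) = C(27, 6) = 296010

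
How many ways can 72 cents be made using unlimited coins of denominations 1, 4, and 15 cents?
Coefficient of x^72 in 1/(1-x^1) · 1/(1-x^4) · 1/(1-x^15). Case on j = number of 15-cent coins (j = 0..4); remainder r = 72 - 15j is made from {1,4} in ⌊r/4⌋+1 ways. r = 72, 57, 42, 27, 12 → 19 + 15 + 11 + 7 + 4 = 56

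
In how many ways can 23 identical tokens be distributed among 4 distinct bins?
C(23+4-1, 4-1) = C(26, 3) = 2600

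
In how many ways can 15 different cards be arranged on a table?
15! = 1307674368000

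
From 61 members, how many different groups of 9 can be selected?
C(61,9) = 61!/(9!×52!) = 17341763505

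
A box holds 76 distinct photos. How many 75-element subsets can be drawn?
C(76,75) = 76!/(75!×1!) = 76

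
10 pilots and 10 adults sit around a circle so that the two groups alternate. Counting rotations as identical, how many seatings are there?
Fix one of the pilots: (10-1)! ways for the remaining pilots, × 10! ways for the adults = 362880 × 3628800 = 1316818944000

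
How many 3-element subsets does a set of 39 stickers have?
C(39,3) = 39!/(3!×36!) = 9139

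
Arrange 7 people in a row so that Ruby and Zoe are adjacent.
Treat as block: (7-1)! × 2! = 720 × 2 = 1440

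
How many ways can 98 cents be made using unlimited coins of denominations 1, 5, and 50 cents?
Coefficient of x^98 in 1/(1-x^1) · 1/(1-x^5) · 1/(1-x^50). Case on j = number of 50-cent coins (j = 0..1); remainder r = 98 - 50j is made from {1,5} in ⌊r/5⌋+1 ways. r = 98, 48 → 20 + 10 = 30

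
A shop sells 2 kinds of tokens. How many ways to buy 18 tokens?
C(18+2-1, 2-1) = C(19, 1) = 19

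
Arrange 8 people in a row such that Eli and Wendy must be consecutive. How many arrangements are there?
Treat the 2 as one block: (8-2+1)! × 2! = 5040 × 2 = 10080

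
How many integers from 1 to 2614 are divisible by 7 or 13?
⌊2614/7⌋ + ⌊2614/13⌋ - ⌊2614/91⌋ = 373 + 201 - 28 = 546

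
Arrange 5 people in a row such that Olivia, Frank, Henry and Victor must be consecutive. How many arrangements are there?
Treat the 4 as one block: (5-4+1)! × 4! = 2 × 24 = 48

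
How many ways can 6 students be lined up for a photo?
6! = 720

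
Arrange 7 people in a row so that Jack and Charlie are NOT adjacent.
Total - adjacent = 7! - (7-1)!×2 = 5040 - 1440 = 3600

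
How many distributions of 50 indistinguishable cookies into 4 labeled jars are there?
C(50+4-1, 4-1) = C(53, 3) = 23426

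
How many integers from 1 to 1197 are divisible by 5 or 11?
⌊1197/5⌋ + ⌊1197/11⌋ - ⌊1197/55⌋ = 239 + 108 - 21 = 326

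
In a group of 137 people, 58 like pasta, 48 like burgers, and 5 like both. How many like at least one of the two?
|A∪B| = |A| + |B| - |A∩B| = 58 + 48 - 5 = 101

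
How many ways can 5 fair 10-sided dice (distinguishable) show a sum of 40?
Coefficient of x^40 in (x + x² + ... + x^10)^5. By inclusion-exclusion on dice exceeding 10: Σ_j (-1)^j C(5,j)·C(40-1-10j, 4) = C(5,0)·C(39,4) - C(5,1)·C(29,4) + C(5,2)·C(19,4) - C(5,3)·C(9,4) = 1·82251 - 5·23751 + 10·3876 - 10·126 = 996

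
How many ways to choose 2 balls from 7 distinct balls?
C(7,2) = 7!/(2!×5!) = 21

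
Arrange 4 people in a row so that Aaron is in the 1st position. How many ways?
Fix one position: (4-1)! = 6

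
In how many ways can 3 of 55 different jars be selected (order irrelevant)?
C(55,3) = 55!/(3!×52!) = 26235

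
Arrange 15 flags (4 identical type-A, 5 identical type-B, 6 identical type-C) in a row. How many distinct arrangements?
15! / (4! × 5! × 6!) = 630630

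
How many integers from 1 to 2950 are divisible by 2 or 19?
⌊2950/2⌋ + ⌊2950/19⌋ - ⌊2950/38⌋ = 1475 + 155 - 77 = 1553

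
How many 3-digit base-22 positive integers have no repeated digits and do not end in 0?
Last digit: 21 nonzero choices. First digit: 20 (nonzero, ≠last). Middle 1: P(20,1) = 20. Total = 8400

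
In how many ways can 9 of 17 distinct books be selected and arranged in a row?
P(17,9) = 17!/(17-9)! = 8821612800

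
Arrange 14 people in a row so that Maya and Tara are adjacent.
Treat as block: (14-1)! × 2! = 6227020800 × 2 = 12454041600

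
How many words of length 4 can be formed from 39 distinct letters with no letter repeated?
P(39,4) = 39!/(39-4)! = 1974024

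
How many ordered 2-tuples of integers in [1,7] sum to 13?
Coefficient of x^13 in (x + x² + ... + x^7)^2. By inclusion-exclusion on dice exceeding 7: Σ_j (-1)^j C(2,j)·C(13-1-7j, 1) = C(2,0)·C(12,1) - C(2,1)·C(5,1) = 1·12 - 2·5 = 2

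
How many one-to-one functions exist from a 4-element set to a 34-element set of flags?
P(34,4) = 34!/(34-4)! = 1113024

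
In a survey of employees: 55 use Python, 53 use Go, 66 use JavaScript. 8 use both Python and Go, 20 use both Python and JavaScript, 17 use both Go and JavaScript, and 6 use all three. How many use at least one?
|A∪B∪C| = 55+53+66-8-20-17+6 = 135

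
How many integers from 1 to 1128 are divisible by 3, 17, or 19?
⌊1128/3⌋+⌊1128/17⌋+⌊1128/19⌋ - ⌊1128/51⌋-⌊1128/57⌋-⌊1128/323⌋ + ⌊1128/969⌋ = 376+66+59 - 22-19-3 + 1 = 458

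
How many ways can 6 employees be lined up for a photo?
6! = 720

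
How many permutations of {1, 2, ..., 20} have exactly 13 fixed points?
Choose the 13 fixed points C(20,13) = 77520, derange the rest: !7 = Σ_{j=0}^{7} (-1)^j·7!/j! = 5040 - 5040 + 2520 - 840 + 210 - 42 + 7 - 1 = 1854. Product = 77520 × 1854 = 143722080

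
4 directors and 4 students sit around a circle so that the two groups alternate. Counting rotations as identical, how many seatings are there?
Fix one of the directors: (4-1)! ways for the remaining directors, × 4! ways for the students = 6 × 24 = 144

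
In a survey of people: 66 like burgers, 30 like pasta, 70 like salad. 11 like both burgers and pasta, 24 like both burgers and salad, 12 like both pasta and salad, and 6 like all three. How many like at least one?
|A∪B∪C| = 66+30+70-11-24-12+6 = 125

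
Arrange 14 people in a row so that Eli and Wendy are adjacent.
Treat as block: (14-1)! × 2! = 6227020800 × 2 = 12454041600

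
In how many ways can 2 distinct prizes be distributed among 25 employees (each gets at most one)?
P(25,2) = 25!/(25-2)! = 600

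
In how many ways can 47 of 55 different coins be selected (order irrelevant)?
C(55,47) = 55!/(47!×8!) = 1217566350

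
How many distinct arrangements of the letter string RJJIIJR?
7! / (3! × 2! × 2!) = 210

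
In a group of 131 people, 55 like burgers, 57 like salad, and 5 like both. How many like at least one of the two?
|A∪B| = |A| + |B| - |A∩B| = 55 + 57 - 5 = 107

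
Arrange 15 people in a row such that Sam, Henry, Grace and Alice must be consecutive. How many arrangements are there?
Treat the 4 as one block: (15-4+1)! × 4! = 479001600 × 24 = 11496038400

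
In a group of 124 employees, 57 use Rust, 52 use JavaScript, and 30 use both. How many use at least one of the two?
|A∪B| = |A| + |B| - |A∩B| = 57 + 52 - 30 = 79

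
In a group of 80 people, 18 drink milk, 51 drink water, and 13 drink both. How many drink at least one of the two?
|A∪B| = |A| + |B| - |A∩B| = 18 + 51 - 13 = 56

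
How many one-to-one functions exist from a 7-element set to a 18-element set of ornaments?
P(18,7) = 18!/(18-7)! = 160392960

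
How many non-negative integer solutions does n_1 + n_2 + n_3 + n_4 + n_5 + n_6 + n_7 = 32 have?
C(32+7-1, 7-1) = C(38, 6) = 2760681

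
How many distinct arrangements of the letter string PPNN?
4! / (2! × 2!) = 6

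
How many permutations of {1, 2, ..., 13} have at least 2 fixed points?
Exactly j fixed points: C(13,j)·!(13-j); sum over j ≥ 2 (derangement numbers via !m = (m-1)·(!(m-1) + !(m-2)): !0..!11 = 1, 0, 1, 2, 9, 44, 265, 1854, 14833, 133496, 1334961, 14684570). Σ_{j=2}^{13} C(13,j)·!(13-j) = C(13,2)·!11 + C(13,3)·!10 + C(13,4)·!9 + C(13,5)·!8 + C(13,6)·!7 + C(13,7)·!6 + C(13,8)·!5 + C(13,9)·!4 + C(13,10)·!3 + C(13,11)·!2 + C(13,12)·!1 + C(13,13)·!0 = 78·14684570 + 286·1334961 + 715·133496 + 1287·14833 + 1716·1854 + 1716·265 + 1287·44 + 715·9 + 286·2 + 78·1 + 13·0 + 1·1 = 1645434935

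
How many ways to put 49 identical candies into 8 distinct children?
C(49+8-1, 8-1) = C(56, 7) = 231917400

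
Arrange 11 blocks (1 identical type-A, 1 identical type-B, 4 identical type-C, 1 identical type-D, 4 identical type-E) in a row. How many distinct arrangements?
11! / (1! × 1! × 4! × 1! × 4!) = 69300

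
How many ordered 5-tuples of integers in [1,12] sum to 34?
Coefficient of x^34 in (x + x² + ... + x^12)^5. By inclusion-exclusion on dice exceeding 12: Σ_j (-1)^j C(5,j)·C(34-1-12j, 4) = C(5,0)·C(33,4) - C(5,1)·C(21,4) + C(5,2)·C(9,4) = 1·40920 - 5·5985 + 10·126 = 12255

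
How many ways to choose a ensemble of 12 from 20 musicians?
C(20,12) = 20!/(12!×8!) = 125970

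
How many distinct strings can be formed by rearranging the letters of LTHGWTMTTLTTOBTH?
16! / (1! × 1! × 2! × 1! × 1! × 1! × 2! × 7!) = 1037836800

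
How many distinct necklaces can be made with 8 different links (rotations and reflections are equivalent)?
(8-1)!/2 = 5040/2 = 2520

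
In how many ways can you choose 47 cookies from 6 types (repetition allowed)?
C(47+6-1, 6-1) = C(52, 5) = 2598960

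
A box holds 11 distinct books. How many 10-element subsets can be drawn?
C(11,10) = 11!/(10!×1!) = 11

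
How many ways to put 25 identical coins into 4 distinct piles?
C(25+4-1, 4-1) = C(28, 3) = 3276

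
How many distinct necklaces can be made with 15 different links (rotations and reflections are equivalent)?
(15-1)!/2 = 87178291200/2 = 43589145600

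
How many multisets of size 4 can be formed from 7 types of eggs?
C(4+7-1, 7-1) = C(10, 6) = 210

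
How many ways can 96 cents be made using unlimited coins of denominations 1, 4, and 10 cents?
Coefficient of x^96 in 1/(1-x^1) · 1/(1-x^4) · 1/(1-x^10). Case on j = number of 10-cent coins (j = 0..9); remainder r = 96 - 10j is made from {1,4} in ⌊r/4⌋+1 ways. r = 96, 86, 76, 66, 56, 46, 36, 26, 16, 6 → 25 + 22 + 20 + 17 + 15 + 12 + 10 + 7 + 5 + 2 = 135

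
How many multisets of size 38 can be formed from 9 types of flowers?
C(38+9-1, 9-1) = C(46, 8) = 260932815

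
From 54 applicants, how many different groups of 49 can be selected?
C(54,49) = 54!/(49!×5!) = 3162510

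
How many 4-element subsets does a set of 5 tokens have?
C(5,4) = 5!/(4!×1!) = 5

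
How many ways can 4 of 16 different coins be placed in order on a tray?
P(16,4) = 16!/(16-4)! = 43680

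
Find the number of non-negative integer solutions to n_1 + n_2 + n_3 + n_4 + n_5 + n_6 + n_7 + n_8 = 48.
C(48+8-1, 8-1) = C(55, 7) = 202927725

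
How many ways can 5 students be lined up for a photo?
5! = 120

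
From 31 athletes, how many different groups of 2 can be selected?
C(31,2) = 31!/(2!×29!) = 465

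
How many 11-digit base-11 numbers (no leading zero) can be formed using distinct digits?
First digit: 10 choices (nonzero). Then descending: 10 × 10 × 9 × 8 × 7 × 6 × 5 × 4 × 3 × 2 × 1 = 36288000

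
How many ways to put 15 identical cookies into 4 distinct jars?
C(15+4-1, 4-1) = C(18, 3) = 816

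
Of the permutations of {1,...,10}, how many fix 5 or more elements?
Exactly j fixed points: C(10,j)·!(10-j); sum over j ≥ 5 (derangement numbers via !m = (m-1)·(!(m-1) + !(m-2)): !0..!5 = 1, 0, 1, 2, 9, 44). Σ_{j=5}^{10} C(10,j)·!(10-j) = C(10,5)·!5 + C(10,6)·!4 + C(10,7)·!3 + C(10,8)·!2 + C(10,9)·!1 + C(10,10)·!0 = 252·44 + 210·9 + 120·2 + 45·1 + 10·0 + 1·1 = 13264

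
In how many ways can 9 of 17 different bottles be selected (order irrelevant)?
C(17,9) = 17!/(9!×8!) = 24310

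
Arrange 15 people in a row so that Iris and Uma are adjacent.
Treat as block: (15-1)! × 2! = 87178291200 × 2 = 174356582400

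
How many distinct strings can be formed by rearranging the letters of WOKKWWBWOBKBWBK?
15! / (5! × 4! × 4! × 2!) = 9459450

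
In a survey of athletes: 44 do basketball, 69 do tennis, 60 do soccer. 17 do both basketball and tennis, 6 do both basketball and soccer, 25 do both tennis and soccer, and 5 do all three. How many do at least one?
|A∪B∪C| = 44+69+60-17-6-25+5 = 130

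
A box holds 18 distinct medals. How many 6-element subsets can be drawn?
C(18,6) = 18!/(6!×12!) = 18564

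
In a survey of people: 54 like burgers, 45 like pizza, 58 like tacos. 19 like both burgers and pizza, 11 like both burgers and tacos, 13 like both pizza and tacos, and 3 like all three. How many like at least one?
|A∪B∪C| = 54+45+58-19-11-13+3 = 117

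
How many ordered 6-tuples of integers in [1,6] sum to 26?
Coefficient of x^26 in (x + x² + ... + x^6)^6. By inclusion-exclusion on dice exceeding 6: Σ_j (-1)^j C(6,j)·C(26-1-6j, 5) = C(6,0)·C(25,5) - C(6,1)·C(19,5) + C(6,2)·C(13,5) - C(6,3)·C(7,5) = 1·53130 - 6·11628 + 15·1287 - 20·21 = 2247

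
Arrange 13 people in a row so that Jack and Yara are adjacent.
Treat as block: (13-1)! × 2! = 479001600 × 2 = 958003200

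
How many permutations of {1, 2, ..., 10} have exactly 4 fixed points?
Choose the 4 fixed points C(10,4) = 210, derange the rest: !6 = Σ_{j=0}^{6} (-1)^j·6!/j! = 720 - 720 + 360 - 120 + 30 - 6 + 1 = 265. Product = 210 × 265 = 55650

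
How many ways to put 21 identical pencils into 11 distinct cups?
C(21+11-1, 11-1) = C(31, 10) = 44352165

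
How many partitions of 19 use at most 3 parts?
By conjugation, equals partitions of 19 into parts ≤ 3. Let r_j(i) = number of partitions of i into parts ≤ j, for i = 0..19. r_1(i) = 1 for all i; r_j(i) = r_{j-1}(i) + r_j(i-j). Rows j = 2..3: ≤2: 1 1 2 2 3 3 4 4 5 5 6 6 7 7 8 8 9 9 10 10; ≤3: 1 1 2 3 4 5 7 8 10 12 14 16 19 21 24 27 30 33 37 40. r_3(19) = 40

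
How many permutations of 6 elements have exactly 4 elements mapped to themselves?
Choose the 4 fixed points C(6,4) = 15, derange the rest: !2 = Σ_{j=0}^{2} (-1)^j·2!/j! = 2 - 2 + 1 = 1. Product = 15 × 1 = 15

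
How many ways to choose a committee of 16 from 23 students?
C(23,16) = 23!/(16!×7!) = 245157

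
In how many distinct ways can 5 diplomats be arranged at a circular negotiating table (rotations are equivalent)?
Circular: fix one position, arrange the rest. (5-1)! = 24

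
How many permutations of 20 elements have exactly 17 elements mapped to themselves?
Choose the 17 fixed points C(20,17) = 1140, derange the rest: !3 = Σ_{j=0}^{3} (-1)^j·3!/j! = 6 - 6 + 3 - 1 = 2. Product = 1140 × 2 = 2280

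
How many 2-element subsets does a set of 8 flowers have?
C(8,2) = 8!/(2!×6!) = 28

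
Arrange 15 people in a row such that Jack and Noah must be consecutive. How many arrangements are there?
Treat the 2 as one block: (15-2+1)! × 2! = 87178291200 × 2 = 174356582400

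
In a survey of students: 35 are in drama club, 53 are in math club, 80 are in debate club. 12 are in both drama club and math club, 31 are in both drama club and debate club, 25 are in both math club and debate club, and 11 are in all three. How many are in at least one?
|A∪B∪C| = 35+53+80-12-31-25+11 = 111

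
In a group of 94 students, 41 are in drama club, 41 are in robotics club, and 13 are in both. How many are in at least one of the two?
|A∪B| = |A| + |B| - |A∩B| = 41 + 41 - 13 = 69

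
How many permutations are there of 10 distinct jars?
10! = 3628800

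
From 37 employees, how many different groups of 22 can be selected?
C(37,22) = 37!/(22!×15!) = 9364199760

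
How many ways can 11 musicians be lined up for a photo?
11! = 39916800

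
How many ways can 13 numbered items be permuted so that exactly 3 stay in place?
Choose the 3 fixed points C(13,3) = 286, derange the rest: !10 = Σ_{j=0}^{10} (-1)^j·10!/j! = 3628800 - 3628800 + 1814400 - 604800 + 151200 - 30240 + 5040 - 720 + 90 - 10 + 1 = 1334961. Product = 286 × 1334961 = 381798846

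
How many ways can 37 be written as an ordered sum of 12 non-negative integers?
C(37+12-1, 12-1) = C(48, 11) = 22595200368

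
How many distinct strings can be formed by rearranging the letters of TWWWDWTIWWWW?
12! / (1! × 8! × 1! × 2!) = 5940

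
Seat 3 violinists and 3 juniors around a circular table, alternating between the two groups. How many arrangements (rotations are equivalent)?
Fix one of the violinists: (3-1)! ways for the remaining violinists, × 3! ways for the juniors = 2 × 6 = 12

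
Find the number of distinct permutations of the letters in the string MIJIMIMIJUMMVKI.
15! / (1! × 5! × 1! × 2! × 5! × 1!) = 45405360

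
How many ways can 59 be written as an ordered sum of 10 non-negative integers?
C(59+10-1, 10-1) = C(68, 9) = 49280065120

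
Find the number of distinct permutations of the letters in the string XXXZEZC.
7! / (1! × 1! × 3! × 2!) = 420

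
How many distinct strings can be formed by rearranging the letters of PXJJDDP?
7! / (2! × 2! × 1! × 2!) = 630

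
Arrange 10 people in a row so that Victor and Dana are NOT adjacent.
Total - adjacent = 10! - (10-1)!×2 = 3628800 - 725760 = 2903040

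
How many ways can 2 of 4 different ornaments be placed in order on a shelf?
P(4,2) = 4!/(4-2)! = 12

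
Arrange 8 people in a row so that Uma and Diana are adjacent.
Treat as block: (8-1)! × 2! = 5040 × 2 = 10080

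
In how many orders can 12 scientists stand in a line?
12! = 479001600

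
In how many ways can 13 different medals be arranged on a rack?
13! = 6227020800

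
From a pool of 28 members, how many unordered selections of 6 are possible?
C(28,6) = 28!/(6!×22!) = 376740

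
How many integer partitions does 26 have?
Pentagonal recurrence p(n) = p(n-1) + p(n-2) - p(n-5) - p(n-7) + p(n-12) + p(n-15) - ... gives p(0..25) = 1, 1, 2, 3, 5, 7, 11, 15, 22, 30, 42, 56, 77, 101, 135, 176, 231, 297, 385, 490, 627, 792, 1002, 1255, 1575, 1958. p(26) = p(25) + p(24) - p(21) - p(19) + p(14) + p(11) - p(4) - p(0) = 1958 + 1575 - 792 - 490 + 135 + 56 - 5 - 1 = 2436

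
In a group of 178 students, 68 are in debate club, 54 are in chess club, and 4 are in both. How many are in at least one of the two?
|A∪B| = |A| + |B| - |A∩B| = 68 + 54 - 4 = 118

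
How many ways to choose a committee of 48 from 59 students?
C(59,48) = 59!/(48!×11!) = 279871768995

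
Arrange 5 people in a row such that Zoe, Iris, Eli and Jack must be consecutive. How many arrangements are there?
Treat the 4 as one block: (5-4+1)! × 4! = 2 × 24 = 48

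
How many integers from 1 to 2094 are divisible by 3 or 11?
⌊2094/3⌋ + ⌊2094/11⌋ - ⌊2094/33⌋ = 698 + 190 - 63 = 825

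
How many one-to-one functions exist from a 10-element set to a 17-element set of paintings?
P(17,10) = 17!/(17-10)! = 70572902400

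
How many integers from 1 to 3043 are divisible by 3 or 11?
⌊3043/3⌋ + ⌊3043/11⌋ - ⌊3043/33⌋ = 1014 + 276 - 92 = 1198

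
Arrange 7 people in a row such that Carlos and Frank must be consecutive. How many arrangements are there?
Treat the 2 as one block: (7-2+1)! × 2! = 720 × 2 = 1440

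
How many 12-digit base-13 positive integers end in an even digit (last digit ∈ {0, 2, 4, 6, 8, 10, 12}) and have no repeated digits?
Last∈{0,2,4,6,8,10,12}. Last=0: 479001600. Last nonzero: 6×11×P(11,10) = 2634508800. Total = 3113510400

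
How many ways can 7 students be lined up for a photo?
7! = 5040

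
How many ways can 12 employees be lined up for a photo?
12! = 479001600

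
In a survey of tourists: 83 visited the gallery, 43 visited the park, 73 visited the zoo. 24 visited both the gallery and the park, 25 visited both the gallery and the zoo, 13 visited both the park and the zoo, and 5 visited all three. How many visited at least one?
|A∪B∪C| = 83+43+73-24-25-13+5 = 142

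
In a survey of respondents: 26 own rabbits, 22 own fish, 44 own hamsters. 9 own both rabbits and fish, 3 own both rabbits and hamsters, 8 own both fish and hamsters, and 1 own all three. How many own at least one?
|A∪B∪C| = 26+22+44-9-3-8+1 = 73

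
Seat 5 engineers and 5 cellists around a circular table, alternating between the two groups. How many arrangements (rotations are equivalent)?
Fix one of the engineers: (5-1)! ways for the remaining engineers, × 5! ways for the cellists = 24 × 120 = 2880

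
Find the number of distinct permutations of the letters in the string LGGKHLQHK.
9! / (2! × 1! × 2! × 2! × 2!) = 22680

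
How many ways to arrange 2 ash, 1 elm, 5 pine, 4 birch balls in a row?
12! / (2! × 1! × 5! × 4!) = 83160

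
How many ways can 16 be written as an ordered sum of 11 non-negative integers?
C(16+11-1, 11-1) = C(26, 10) = 5311735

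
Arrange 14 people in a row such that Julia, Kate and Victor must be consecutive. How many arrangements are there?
Treat the 3 as one block: (14-3+1)! × 3! = 479001600 × 6 = 2874009600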